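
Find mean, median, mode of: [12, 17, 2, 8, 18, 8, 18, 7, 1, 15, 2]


Sorted: [1, 2, 2, 7, 8, 8, 12, 15, 17, 18, 18]
Mean = 108/11
Median = 8
Freq: {12: 1, 17: 1, 2: 2, 8: 2, 18: 2, 7: 1, 1: 1, 15: 1}
Mode: [2, 8, 18]

Mean=108/11, Median=8, Mode=[2, 8, 18]


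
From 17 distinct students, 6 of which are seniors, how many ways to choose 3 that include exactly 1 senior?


Choose 1 of the 6 seniors and 2 of the other 11 students:
C(6,1)×C(11,2) = 6×55 = 330

330


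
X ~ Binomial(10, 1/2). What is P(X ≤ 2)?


P(X ≤ 2) = Σ P(X=i) for i=0..2
P(X=0) = 1/1024
P(X=1) = 5/512
P(X=2) = 45/1024
Sum = 7/128

P(X ≤ 2) = 7/128 ≈ 5.47%


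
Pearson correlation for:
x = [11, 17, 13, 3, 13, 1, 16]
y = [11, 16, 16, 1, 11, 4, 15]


n=7, Σx=74, Σy=74, Σxy=991, Σx²=1014, Σy²=996
r = (7×991 - 74×74)/√((7×1014 - 74²)(7×996 - 74²))
= 1461/√(1622×1496) = 1461/√2426512 ≈ 1461/1557.7265 ≈ 0.9379

r ≈ 0.9379


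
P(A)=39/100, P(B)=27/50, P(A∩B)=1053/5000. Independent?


P(A)×P(B) = 1053/5000
P(A∩B) = 1053/5000
Equal ✓ → Independent

Yes, independent


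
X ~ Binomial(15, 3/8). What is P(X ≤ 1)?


P(X ≤ 1) = Σ P(X=i) for i=0..1
P(X=0) = 30517578125/35184372088832
P(X=1) = 274658203125/35184372088832
Sum = 152587890625/17592186044416

P(X ≤ 1) = 152587890625/17592186044416 ≈ 0.87%


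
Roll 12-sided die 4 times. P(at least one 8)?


P(no 8)^4 = (11/12)^4 = 14641/20736
P(≥1) = 1 - 14641/20736 = 6095/20736

P = 6095/20736 ≈ 29.39%


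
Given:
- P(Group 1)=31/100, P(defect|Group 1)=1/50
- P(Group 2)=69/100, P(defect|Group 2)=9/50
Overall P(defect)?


P(B) = Σ P(B|Aᵢ)×P(Aᵢ)
  1/50×31/100 = 31/5000
  9/50×69/100 = 621/5000
Sum = 163/1250

P(defect) = 163/1250 ≈ 13.04%


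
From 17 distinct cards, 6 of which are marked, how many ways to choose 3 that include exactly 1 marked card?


Choose 1 of the 6 marked cards and 2 of the other 11 cards:
C(6,1)×C(11,2) = 6×55 = 330

330


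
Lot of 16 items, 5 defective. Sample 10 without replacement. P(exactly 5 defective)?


Hypergeometric: C(5,5)×C(11,5)/C(16,10)
= 1×462/8008 = 3/52

P(X=5) = 3/52 ≈ 5.77%


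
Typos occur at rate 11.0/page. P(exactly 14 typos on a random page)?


Poisson(λ=11.0): P(X=14) = e^(-λ)×λ^k/k!
= e^(-11.0) × 11.0^14 / 14!
≈ 1.670170079e-05 × 3.79749833583e+14 / 87178291200 ≈ 0.072753

P(X=14) ≈ 0.072753 ≈ 7.28%


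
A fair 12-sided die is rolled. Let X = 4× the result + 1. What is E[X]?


E[die] = (1+12)/2 = 13/2
E[X] = 4×13/2 + 1 = 27

E[X] = 27


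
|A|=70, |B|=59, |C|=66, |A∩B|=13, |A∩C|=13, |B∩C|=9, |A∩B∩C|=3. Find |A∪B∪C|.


|A∪B∪C| = 70+59+66-13-13-9+3 = 163

|A∪B∪C| = 163


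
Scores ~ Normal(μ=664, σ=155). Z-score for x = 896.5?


z = (x - μ)/σ = (896.5 - 664)/155 = 1.5

z = 1.5


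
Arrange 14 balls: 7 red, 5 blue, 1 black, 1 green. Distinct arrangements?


14!/(7!×5!×1!×1!) = 144144

144144


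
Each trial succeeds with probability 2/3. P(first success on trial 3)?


Geometric: P(X=3) = (1-p)^(k-1)×p = (1/3)^2×2/3 = 2/27

P(X=3) = 2/27 ≈ 7.41%


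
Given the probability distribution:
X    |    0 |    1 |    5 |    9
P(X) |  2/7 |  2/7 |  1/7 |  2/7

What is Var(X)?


E[X] = 25/7
E[X²] = 27
Var(X) = E[X²] - (E[X])² = 27 - 625/49 = 698/49

Var(X) = 698/49 ≈ 14.2449


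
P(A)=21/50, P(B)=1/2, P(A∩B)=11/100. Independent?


P(A)×P(B) = 21/100
P(A∩B) = 11/100
Not equal → NOT independent

No, not independent


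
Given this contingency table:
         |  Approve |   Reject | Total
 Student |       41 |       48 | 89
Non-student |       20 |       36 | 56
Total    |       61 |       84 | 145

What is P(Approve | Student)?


P(Approve | Student) = 41/(41+48) = 41/89

P(Approve|Student) = 41/89 ≈ 46.07%


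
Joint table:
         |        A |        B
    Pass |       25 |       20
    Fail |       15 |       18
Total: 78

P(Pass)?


P(Pass) = (25+20)/78 = 45/78 = 15/26

P(Pass) = 15/26 ≈ 57.69%


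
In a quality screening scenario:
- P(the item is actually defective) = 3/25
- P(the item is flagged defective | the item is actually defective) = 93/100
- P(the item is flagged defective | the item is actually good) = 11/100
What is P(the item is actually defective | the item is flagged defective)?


Using Bayes' theorem:
P(A|B) = P(B|A)·P(A) / P(B)

P(the item is flagged defective) = 93/100 × 3/25 + 11/100 × 22/25
= 279/2500 + 121/1250 = 521/2500

P(the item is actually defective|the item is flagged defective) = (279/2500) / (521/2500) = 279/521

P(the item is actually defective|the item is flagged defective) = 279/521 ≈ 53.55%


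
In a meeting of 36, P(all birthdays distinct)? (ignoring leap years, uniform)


P(all different) = Π(365-i)/365 for i=0..35
= (365/365)×(364/365)×...×(330/365)
= 0.167818

P ≈ 0.1678 ≈ 16.78%


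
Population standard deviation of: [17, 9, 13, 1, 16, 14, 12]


Mean = 82/7
  (17-82/7)²=1369/49
  (9-82/7)²=361/49
  (13-82/7)²=81/49
  (1-82/7)²=5625/49
  (16-82/7)²=900/49
  (14-82/7)²=256/49
  (12-82/7)²=4/49
Σ(x-μ)² = 1228/7
σ² = (1228/7)/7 = 1228/49

σ = √(1228/49) ≈ 5.0061


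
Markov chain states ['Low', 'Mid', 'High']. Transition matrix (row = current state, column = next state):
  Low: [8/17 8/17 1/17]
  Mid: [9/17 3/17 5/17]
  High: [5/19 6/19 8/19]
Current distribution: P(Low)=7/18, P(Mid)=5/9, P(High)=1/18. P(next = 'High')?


P(next=High) = Σᵢ P(now=i)×P(i→High)
= 7/18×1/17 + 5/9×5/17 + 1/18×8/19
= 7/306 + 25/153 + 4/171 = 1219/5814

P = 1219/5814 ≈ 0.2097


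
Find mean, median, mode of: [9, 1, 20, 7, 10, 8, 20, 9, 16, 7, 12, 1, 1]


Sorted: [1, 1, 1, 7, 7, 8, 9, 9, 10, 12, 16, 20, 20]
Mean = 121/13
Median = 9
Freq: {9: 2, 1: 3, 20: 2, 7: 2, 10: 1, 8: 1, 16: 1, 12: 1}
Mode: [1]

Mean=121/13, Median=9, Mode=1


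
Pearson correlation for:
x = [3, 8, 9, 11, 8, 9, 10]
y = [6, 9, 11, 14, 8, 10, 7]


n=7, Σx=58, Σy=65, Σxy=567, Σx²=520, Σy²=647
r = (7×567 - 58×65)/√((7×520 - 58²)(7×647 - 65²))
= 199/√(276×304) = 199/√83904 ≈ 199/289.6619 ≈ 0.6870

r ≈ 0.6870


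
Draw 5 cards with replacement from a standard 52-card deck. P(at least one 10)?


P(not a 10) = 48/52 = 12/13
P(none in 5 draws) = (12/13)^5 = 248832/371293
P(≥1 10) = 1 - 248832/371293 = 122461/371293

P = 122461/371293 ≈ 32.98%


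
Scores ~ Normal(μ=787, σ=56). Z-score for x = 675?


z = (x - μ)/σ = (675 - 787)/56 = -2.0

z = -2.0


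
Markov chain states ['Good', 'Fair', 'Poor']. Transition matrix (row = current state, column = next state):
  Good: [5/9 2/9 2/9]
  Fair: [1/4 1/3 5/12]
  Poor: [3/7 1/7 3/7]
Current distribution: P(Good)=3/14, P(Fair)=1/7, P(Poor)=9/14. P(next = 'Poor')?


P(next=Poor) = Σᵢ P(now=i)×P(i→Poor)
= 3/14×2/9 + 1/7×5/12 + 9/14×3/7
= 1/21 + 5/84 + 27/98 = 75/196

P = 75/196 ≈ 0.3827


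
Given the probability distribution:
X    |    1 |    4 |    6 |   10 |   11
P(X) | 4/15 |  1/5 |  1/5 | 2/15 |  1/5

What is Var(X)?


E[X] = 29/5
E[X²] = 241/5
Var(X) = E[X²] - (E[X])² = 241/5 - 841/25 = 364/25

Var(X) = 364/25 ≈ 14.5600


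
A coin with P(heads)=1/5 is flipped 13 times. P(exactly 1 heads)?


Binomial: P(X=1) = C(13,1)×p^1×(1-p)^12
= 13 × 1/5 × 16777216/244140625 = 218103808/1220703125

P(X=1) = 218103808/1220703125 ≈ 17.87%


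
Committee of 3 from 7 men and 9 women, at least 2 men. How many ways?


Count by #men:
  2M,1W: C(7,2)×C(9,1)=189
  3M,0W: C(7,3)×C(9,0)=35
Total = 224

224


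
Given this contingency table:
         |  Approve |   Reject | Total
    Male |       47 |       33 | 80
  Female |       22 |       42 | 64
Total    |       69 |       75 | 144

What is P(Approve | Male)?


P(Approve | Male) = 47/(47+33) = 47/80

P(Approve|Male) = 47/80 ≈ 58.75%


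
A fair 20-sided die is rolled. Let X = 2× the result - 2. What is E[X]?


E[die] = (1+20)/2 = 21/2
E[X] = 2×21/2 - 2 = 19

E[X] = 19


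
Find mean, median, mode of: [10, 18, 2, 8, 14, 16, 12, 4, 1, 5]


Sorted: [1, 2, 4, 5, 8, 10, 12, 14, 16, 18]
Mean = 90/10 = 9
Median = 9
Freq: {10: 1, 18: 1, 2: 1, 8: 1, 14: 1, 16: 1, 12: 1, 4: 1, 1: 1, 5: 1}
Mode: No mode

Mean=9, Median=9, Mode=No mode


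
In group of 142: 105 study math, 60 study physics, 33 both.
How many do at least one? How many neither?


|A∪B| = 105+60-33 = 132
Neither = 142-132 = 10

At least one: 132; Neither: 10


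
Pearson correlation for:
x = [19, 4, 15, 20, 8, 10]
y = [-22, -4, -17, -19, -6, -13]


n=6, Σx=76, Σy=-81, Σxy=-1247, Σx²=1166, Σy²=1355
r = (6×(-1247) - 76×(-81))/√((6×1166 - 76²)(6×1355 - (-81)²))
= -1326/√(1220×1569) = -1326/√1914180 ≈ -1326/1383.5389 ≈ -0.9584

r ≈ -0.9584


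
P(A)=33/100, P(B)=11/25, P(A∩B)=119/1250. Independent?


P(A)×P(B) = 363/2500
P(A∩B) = 119/1250
Not equal → NOT independent

No, not independent


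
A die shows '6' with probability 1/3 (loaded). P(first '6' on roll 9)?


Geometric: P(X=9) = (1-p)^(k-1)×p = (2/3)^8×1/3 = 256/19683

P(X=9) = 256/19683 ≈ 1.30%


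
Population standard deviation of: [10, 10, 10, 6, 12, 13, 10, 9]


Mean = 80/8 = 10
  (10-10)²=0
  (10-10)²=0
  (10-10)²=0
  (6-10)²=16
  (12-10)²=4
  (13-10)²=9
  (10-10)²=0
  (9-10)²=1
Σ(x-μ)² = 30
σ² = 30/8 = 15/4

σ = √(15/4) ≈ 1.9365


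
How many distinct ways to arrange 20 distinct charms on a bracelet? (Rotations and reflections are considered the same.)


Free circular arrangements: rotations and reflections both identified.
(n-1)!/2 = 19!/2 = 121645100408832000/2 = 60822550204416000

60822550204416000


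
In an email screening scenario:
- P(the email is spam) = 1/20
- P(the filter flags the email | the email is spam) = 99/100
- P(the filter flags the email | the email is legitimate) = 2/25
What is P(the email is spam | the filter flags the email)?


Using Bayes' theorem:
P(A|B) = P(B|A)·P(A) / P(B)

P(the filter flags the email) = 99/100 × 1/20 + 2/25 × 19/20
= 99/2000 + 19/250 = 251/2000

P(the email is spam|the filter flags the email) = (99/2000) / (251/2000) = 99/251

P(the email is spam|the filter flags the email) = 99/251 ≈ 39.44%


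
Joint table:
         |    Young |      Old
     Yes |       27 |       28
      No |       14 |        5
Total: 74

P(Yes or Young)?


P(Yes∨Young) = P(Yes) + P(Young) - P(Yes∧Young)
= (55 + 41 - 27)/74 = 69/74

P = 69/74 ≈ 93.24%


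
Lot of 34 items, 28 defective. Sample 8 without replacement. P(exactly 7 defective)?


Hypergeometric: C(28,7)×C(6,1)/C(34,8)
= 1184040×6/18156204 = 5980/15283

P(X=7) = 5980/15283 ≈ 39.13%


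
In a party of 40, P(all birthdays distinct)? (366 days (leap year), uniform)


P(all different) = Π(366-i)/366 for i=0..39
= (366/366)×(365/366)×...×(327/366)
= 0.109455

P ≈ 0.1095 ≈ 10.95%


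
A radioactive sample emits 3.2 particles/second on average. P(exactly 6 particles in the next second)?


Poisson(λ=3.2): P(X=6) = e^(-λ)×λ^k/k!
= e^(-3.2) × 3.2^6 / 6!
≈ 0.04076220398 × 1073.741824 / 720 ≈ 0.060789

P(X=6) ≈ 0.060789 ≈ 6.08%


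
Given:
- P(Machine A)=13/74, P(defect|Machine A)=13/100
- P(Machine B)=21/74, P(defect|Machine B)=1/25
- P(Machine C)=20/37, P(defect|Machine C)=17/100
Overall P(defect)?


P(B) = Σ P(B|Aᵢ)×P(Aᵢ)
  13/100×13/74 = 169/7400
  1/25×21/74 = 21/1850
  17/100×20/37 = 17/185
Sum = 933/7400

P(defect) = 933/7400 ≈ 12.61%


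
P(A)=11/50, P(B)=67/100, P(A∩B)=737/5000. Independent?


P(A)×P(B) = 737/5000
P(A∩B) = 737/5000
Equal ✓ → Independent

Yes, independent


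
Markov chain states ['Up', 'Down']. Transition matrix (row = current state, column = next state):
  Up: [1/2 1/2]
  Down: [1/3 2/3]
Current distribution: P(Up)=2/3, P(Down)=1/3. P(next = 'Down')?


P(next=Down) = Σᵢ P(now=i)×P(i→Down)
= 2/3×1/2 + 1/3×2/3
= 1/3 + 2/9 = 5/9

P = 5/9 ≈ 0.5556


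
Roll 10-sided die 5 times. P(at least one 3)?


P(no 3)^5 = (9/10)^5 = 59049/100000
P(≥1) = 1 - 59049/100000 = 40951/100000

P = 40951/100000 ≈ 40.95%


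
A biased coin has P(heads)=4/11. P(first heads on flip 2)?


Geometric: P(X=2) = (1-p)^(k-1)×p = (7/11)^1×4/11 = 28/121

P(X=2) = 28/121 ≈ 23.14%


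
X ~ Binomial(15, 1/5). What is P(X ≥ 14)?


P(X ≥ 14) = Σ P(X=i) for i=14..15
P(X=14) = 12/6103515625
P(X=15) = 1/30517578125
Sum = 61/30517578125

P(X ≥ 14) = 61/30517578125 ≈ 0.00%


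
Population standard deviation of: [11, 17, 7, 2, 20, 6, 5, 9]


Mean = 77/8
  (11-77/8)²=121/64
  (17-77/8)²=3481/64
  (7-77/8)²=441/64
  (2-77/8)²=3721/64
  (20-77/8)²=6889/64
  (6-77/8)²=841/64
  (5-77/8)²=1369/64
  (9-77/8)²=25/64
Σ(x-μ)² = 2111/8
σ² = (2111/8)/8 = 2111/64

σ = √(2111/64) ≈ 5.7432


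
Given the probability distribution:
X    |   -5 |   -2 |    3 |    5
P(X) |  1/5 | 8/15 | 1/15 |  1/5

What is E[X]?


E[X] = Σ x·P(X=x)
= (-5)×(1/5) + (-2)×(8/15) + (3)×(1/15) + (5)×(1/5)
= -13/15

E[X] = -13/15


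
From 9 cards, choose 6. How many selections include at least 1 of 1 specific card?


Complement: C(9,6) - C(8,6) = 84 - 28 = 56

56


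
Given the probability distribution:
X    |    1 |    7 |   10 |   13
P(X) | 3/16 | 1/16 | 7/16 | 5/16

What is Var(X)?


E[X] = 145/16
E[X²] = 1597/16
Var(X) = E[X²] - (E[X])² = 1597/16 - 21025/256 = 4527/256

Var(X) = 4527/256 ≈ 17.6836


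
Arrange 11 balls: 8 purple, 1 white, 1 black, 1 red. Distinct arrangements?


11!/(8!×1!×1!×1!) = 990

990


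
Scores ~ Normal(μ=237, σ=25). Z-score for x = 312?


z = (x - μ)/σ = (312 - 237)/25 = 3.0

z = 3.0


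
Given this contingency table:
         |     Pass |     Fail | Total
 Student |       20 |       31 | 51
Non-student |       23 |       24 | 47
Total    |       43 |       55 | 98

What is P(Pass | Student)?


P(Pass | Student) = 20/(20+31) = 20/51

P(Pass|Student) = 20/51 ≈ 39.22%


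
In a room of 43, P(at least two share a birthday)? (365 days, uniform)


P(all different) = Π(365-i)/365 for i=0..42
= 0.076077
P(match) = 1 - 0.076077 = 0.923923

P ≈ 0.9239 ≈ 92.39%


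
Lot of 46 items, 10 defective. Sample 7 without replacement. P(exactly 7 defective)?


Hypergeometric: C(10,7)×C(36,0)/C(46,7)
= 120×1/53524680 = 1/446039

P(X=7) = 1/446039 ≈ 0.00%


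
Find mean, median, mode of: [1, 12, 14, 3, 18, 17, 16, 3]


Sorted: [1, 3, 3, 12, 14, 16, 17, 18]
Mean = 84/8 = 21/2
Median = 13
Freq: {1: 1, 12: 1, 14: 1, 3: 2, 18: 1, 17: 1, 16: 1}
Mode: [3]

Mean=21/2, Median=13, Mode=3


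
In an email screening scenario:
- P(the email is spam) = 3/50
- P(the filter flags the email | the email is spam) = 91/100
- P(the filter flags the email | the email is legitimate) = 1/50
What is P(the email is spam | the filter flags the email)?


Using Bayes' theorem:
P(A|B) = P(B|A)·P(A) / P(B)

P(the filter flags the email) = 91/100 × 3/50 + 1/50 × 47/50
= 273/5000 + 47/2500 = 367/5000

P(the email is spam|the filter flags the email) = (273/5000) / (367/5000) = 273/367

P(the email is spam|the filter flags the email) = 273/367 ≈ 74.39%


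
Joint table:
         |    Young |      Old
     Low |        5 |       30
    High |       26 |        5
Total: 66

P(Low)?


P(Low) = (5+30)/66 = 35/66

P(Low) = 35/66 ≈ 53.03%


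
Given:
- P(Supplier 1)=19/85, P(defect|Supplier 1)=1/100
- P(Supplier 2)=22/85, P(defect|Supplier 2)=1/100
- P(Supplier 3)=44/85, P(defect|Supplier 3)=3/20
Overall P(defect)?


P(B) = Σ P(B|Aᵢ)×P(Aᵢ)
  1/100×19/85 = 19/8500
  1/100×22/85 = 11/4250
  3/20×44/85 = 33/425
Sum = 701/8500

P(defect) = 701/8500 ≈ 8.25%


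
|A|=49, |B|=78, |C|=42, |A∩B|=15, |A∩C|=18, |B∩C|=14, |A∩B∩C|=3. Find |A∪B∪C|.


|A∪B∪C| = 49+78+42-15-18-14+3 = 125

|A∪B∪C| = 125


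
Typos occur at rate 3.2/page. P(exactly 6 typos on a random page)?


Poisson(λ=3.2): P(X=6) = e^(-λ)×λ^k/k!
= e^(-3.2) × 3.2^6 / 6!
≈ 0.04076220398 × 1073.741824 / 720 ≈ 0.060789

P(X=6) ≈ 0.060789 ≈ 6.08%


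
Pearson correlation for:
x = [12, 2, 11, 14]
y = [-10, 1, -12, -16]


n=4, Σx=39, Σy=-37, Σxy=-474, Σx²=465, Σy²=501
r = (4×(-474) - 39×(-37))/√((4×465 - 39²)(4×501 - (-37)²))
= -453/√(339×635) = -453/√215265 ≈ -453/463.9666 ≈ -0.9764

r ≈ -0.9764


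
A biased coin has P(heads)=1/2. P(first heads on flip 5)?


Geometric: P(X=5) = (1-p)^(k-1)×p = (1/2)^4×1/2 = 1/32

P(X=5) = 1/32 ≈ 3.12%


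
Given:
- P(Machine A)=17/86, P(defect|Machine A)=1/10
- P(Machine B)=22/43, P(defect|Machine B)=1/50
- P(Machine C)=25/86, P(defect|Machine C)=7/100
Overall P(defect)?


P(B) = Σ P(B|Aᵢ)×P(Aᵢ)
  1/10×17/86 = 17/860
  1/50×22/43 = 11/1075
  7/100×25/86 = 7/344
Sum = 433/8600

P(defect) = 433/8600 ≈ 5.03%


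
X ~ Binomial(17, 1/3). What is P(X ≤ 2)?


P(X ≤ 2) = Σ P(X=i) for i=0..2
P(X=0) = 131072/129140163
P(X=1) = 1114112/129140163
P(X=2) = 4456448/129140163
Sum = 1900544/43046721

P(X ≤ 2) = 1900544/43046721 ≈ 4.42%


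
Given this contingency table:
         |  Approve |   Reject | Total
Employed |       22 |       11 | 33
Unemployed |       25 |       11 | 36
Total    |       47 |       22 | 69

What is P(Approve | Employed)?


P(Approve | Employed) = 22/(22+11) = 22/33 = 2/3

P(Approve|Employed) = 2/3 ≈ 66.67%


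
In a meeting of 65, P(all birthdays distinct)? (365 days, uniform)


P(all different) = Π(365-i)/365 for i=0..64
= (365/365)×(364/365)×...×(301/365)
= 0.002317

P ≈ 0.0023 ≈ 0.23%


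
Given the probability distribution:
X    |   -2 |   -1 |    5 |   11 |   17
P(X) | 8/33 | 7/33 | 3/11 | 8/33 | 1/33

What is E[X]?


E[X] = Σ x·P(X=x)
= (-2)×(8/33) + (-1)×(7/33) + (5)×(3/11) + (11)×(8/33) + (17)×(1/33)
= 127/33

E[X] = 127/33


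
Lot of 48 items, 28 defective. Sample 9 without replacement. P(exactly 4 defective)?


Hypergeometric: C(28,4)×C(20,5)/C(48,9)
= 20475×15504/1677106640 = 3968055/20963833

P(X=4) = 3968055/20963833 ≈ 18.93%


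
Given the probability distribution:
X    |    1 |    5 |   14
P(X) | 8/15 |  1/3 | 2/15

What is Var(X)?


E[X] = 61/15
E[X²] = 35
Var(X) = E[X²] - (E[X])² = 35 - 3721/225 = 4154/225

Var(X) = 4154/225 ≈ 18.4622


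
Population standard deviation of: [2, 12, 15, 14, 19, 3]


Mean = 65/6
  (2-65/6)²=2809/36
  (12-65/6)²=49/36
  (15-65/6)²=625/36
  (14-65/6)²=361/36
  (19-65/6)²=2401/36
  (3-65/6)²=2209/36
Σ(x-μ)² = 1409/6
σ² = (1409/6)/6 = 1409/36

σ = √(1409/36) ≈ 6.2561


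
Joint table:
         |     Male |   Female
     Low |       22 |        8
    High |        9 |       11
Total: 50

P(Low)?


P(Low) = (22+8)/50 = 30/50 = 3/5

P(Low) = 3/5 ≈ 60.00%


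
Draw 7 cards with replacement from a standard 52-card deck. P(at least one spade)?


P(not a spade) = 39/52 = 3/4
P(none in 7 draws) = (3/4)^7 = 2187/16384
P(≥1 spade) = 1 - 2187/16384 = 14197/16384

P = 14197/16384 ≈ 86.65%


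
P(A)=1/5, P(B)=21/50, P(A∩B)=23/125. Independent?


P(A)×P(B) = 21/250
P(A∩B) = 23/125
Not equal → NOT independent

No, not independent


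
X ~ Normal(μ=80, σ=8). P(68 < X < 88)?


z₁=(68-80)/8=-1.5, z₂=(88-80)/8=1.0
P = Φ(1.0) - Φ(-1.5) = 0.841345 - 0.066807 = 0.774538 ≈ 0.7745

P(68 < X < 88) ≈ 0.7745


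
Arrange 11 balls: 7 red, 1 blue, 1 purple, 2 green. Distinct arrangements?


11!/(7!×1!×1!×2!) = 3960

3960


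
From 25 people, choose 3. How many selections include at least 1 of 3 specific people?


Complement: C(25,3) - C(22,3) = 2300 - 1540 = 760

760


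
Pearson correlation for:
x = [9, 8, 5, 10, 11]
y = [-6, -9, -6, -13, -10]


n=5, Σx=43, Σy=-44, Σxy=-396, Σx²=391, Σy²=422
r = (5×(-396) - 43×(-44))/√((5×391 - 43²)(5×422 - (-44)²))
= -88/√(106×174) = -88/√18444 ≈ -88/135.8087 ≈ -0.6480

r ≈ -0.6480


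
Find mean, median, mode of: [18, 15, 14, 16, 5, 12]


Sorted: [5, 12, 14, 15, 16, 18]
Mean = 80/6 = 40/3
Median = 29/2
Freq: {18: 1, 15: 1, 14: 1, 16: 1, 5: 1, 12: 1}
Mode: No mode

Mean=40/3, Median=29/2, Mode=No mode


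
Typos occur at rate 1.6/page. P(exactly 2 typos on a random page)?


Poisson(λ=1.6): P(X=2) = e^(-λ)×λ^k/k!
= e^(-1.6) × 1.6^2 / 2!
≈ 0.201896518 × 2.56 / 2 ≈ 0.258428

P(X=2) ≈ 0.258428 ≈ 25.84%


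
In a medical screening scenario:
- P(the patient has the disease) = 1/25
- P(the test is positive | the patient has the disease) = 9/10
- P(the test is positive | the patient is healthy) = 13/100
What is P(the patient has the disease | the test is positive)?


Using Bayes' theorem:
P(A|B) = P(B|A)·P(A) / P(B)

P(the test is positive) = 9/10 × 1/25 + 13/100 × 24/25
= 9/250 + 78/625 = 201/1250

P(the patient has the disease|the test is positive) = (9/250) / (201/1250) = 15/67

P(the patient has the disease|the test is positive) = 15/67 ≈ 22.39%


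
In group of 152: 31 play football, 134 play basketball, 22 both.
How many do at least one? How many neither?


|A∪B| = 31+134-22 = 143
Neither = 152-143 = 9

At least one: 143; Neither: 9


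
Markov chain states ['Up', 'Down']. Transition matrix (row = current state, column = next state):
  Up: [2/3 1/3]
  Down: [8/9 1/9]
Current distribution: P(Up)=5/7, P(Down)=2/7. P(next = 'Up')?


P(next=Up) = Σᵢ P(now=i)×P(i→Up)
= 5/7×2/3 + 2/7×8/9
= 10/21 + 16/63 = 46/63

P = 46/63 ≈ 0.7302


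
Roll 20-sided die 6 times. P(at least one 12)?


P(no 12)^6 = (19/20)^6 = 47045881/64000000
P(≥1) = 1 - 47045881/64000000 = 16954119/64000000

P = 16954119/64000000 ≈ 26.49%


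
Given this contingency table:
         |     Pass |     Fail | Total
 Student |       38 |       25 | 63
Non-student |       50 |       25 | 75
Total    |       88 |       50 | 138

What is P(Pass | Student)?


P(Pass | Student) = 38/(38+25) = 38/63

P(Pass|Student) = 38/63 ≈ 60.32%


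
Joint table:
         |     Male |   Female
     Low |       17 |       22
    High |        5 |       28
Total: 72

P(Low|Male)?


P(Low|Male) = 17/(17+5) = 17/22

P = 17/22 ≈ 77.27%


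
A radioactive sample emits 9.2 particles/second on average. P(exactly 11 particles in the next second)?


Poisson(λ=9.2): P(X=11) = e^(-λ)×λ^k/k!
= e^(-9.2) × 9.2^11 / 11!
≈ 0.0001010394018 × 39963737788.6 / 39916800 ≈ 0.101158

P(X=11) ≈ 0.101158 ≈ 10.12%


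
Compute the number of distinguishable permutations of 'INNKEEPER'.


Letters: 9, freq: {'I': 1, 'N': 2, 'K': 1, 'E': 3, 'P': 1, 'R': 1}
9!/(1!×2!×1!×3!×1!×1!) = 362880/12 = 30240

30240


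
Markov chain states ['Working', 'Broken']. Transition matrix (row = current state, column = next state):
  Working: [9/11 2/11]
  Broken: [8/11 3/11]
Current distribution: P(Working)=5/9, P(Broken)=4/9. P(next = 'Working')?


P(next=Working) = Σᵢ P(now=i)×P(i→Working)
= 5/9×9/11 + 4/9×8/11
= 5/11 + 32/99 = 7/9

P = 7/9 ≈ 0.7778


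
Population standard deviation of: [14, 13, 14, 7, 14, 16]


Mean = 78/6 = 13
  (14-13)²=1
  (13-13)²=0
  (14-13)²=1
  (7-13)²=36
  (14-13)²=1
  (16-13)²=9
Σ(x-μ)² = 48
σ² = 48/6 = 8

σ = √(8) ≈ 2.8284


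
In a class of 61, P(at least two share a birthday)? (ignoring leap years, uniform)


P(all different) = Π(365-i)/365 for i=0..60
= 0.004911
P(match) = 1 - 0.004911 = 0.995089

P ≈ 0.9951 ≈ 99.51%


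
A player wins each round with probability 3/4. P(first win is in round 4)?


Geometric: P(X=4) = (1-p)^(k-1)×p = (1/4)^3×3/4 = 3/256

P(X=4) = 3/256 ≈ 1.17%


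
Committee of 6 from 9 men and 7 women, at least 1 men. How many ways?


Count by #men:
  1M,5W: C(9,1)×C(7,5)=189
  2M,4W: C(9,2)×C(7,4)=1260
  3M,3W: C(9,3)×C(7,3)=2940
  4M,2W: C(9,4)×C(7,2)=2646
  5M,1W: C(9,5)×C(7,1)=882
  6M,0W: C(9,6)×C(7,0)=84
Total = 8001

8001


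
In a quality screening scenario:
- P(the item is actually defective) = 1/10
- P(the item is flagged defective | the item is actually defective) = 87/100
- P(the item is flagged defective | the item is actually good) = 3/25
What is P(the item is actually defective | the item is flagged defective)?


Using Bayes' theorem:
P(A|B) = P(B|A)·P(A) / P(B)

P(the item is flagged defective) = 87/100 × 1/10 + 3/25 × 9/10
= 87/1000 + 27/250 = 39/200

P(the item is actually defective|the item is flagged defective) = (87/1000) / (39/200) = 29/65

P(the item is actually defective|the item is flagged defective) = 29/65 ≈ 44.62%


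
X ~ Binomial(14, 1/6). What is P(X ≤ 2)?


P(X ≤ 2) = Σ P(X=i) for i=0..2
P(X=0) = 6103515625/78364164096
P(X=1) = 8544921875/39182082048
P(X=2) = 22216796875/78364164096
Sum = 7568359375/13060694016

P(X ≤ 2) = 7568359375/13060694016 ≈ 57.95%


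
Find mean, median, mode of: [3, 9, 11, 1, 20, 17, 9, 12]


Sorted: [1, 3, 9, 9, 11, 12, 17, 20]
Mean = 82/8 = 41/4
Median = 10
Freq: {3: 1, 9: 2, 11: 1, 1: 1, 20: 1, 17: 1, 12: 1}
Mode: [9]

Mean=41/4, Median=10, Mode=9


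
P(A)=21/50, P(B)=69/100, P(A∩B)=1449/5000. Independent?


P(A)×P(B) = 1449/5000
P(A∩B) = 1449/5000
Equal ✓ → Independent

Yes, independent


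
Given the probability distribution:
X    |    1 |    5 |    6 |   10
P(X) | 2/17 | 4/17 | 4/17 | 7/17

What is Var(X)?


E[X] = 116/17
E[X²] = 946/17
Var(X) = E[X²] - (E[X])² = 946/17 - 13456/289 = 2626/289

Var(X) = 2626/289 ≈ 9.0865


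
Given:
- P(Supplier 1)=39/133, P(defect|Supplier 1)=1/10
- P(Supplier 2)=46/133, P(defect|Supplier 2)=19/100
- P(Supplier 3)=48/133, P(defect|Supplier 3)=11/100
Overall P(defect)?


P(B) = Σ P(B|Aᵢ)×P(Aᵢ)
  1/10×39/133 = 39/1330
  19/100×46/133 = 23/350
  11/100×48/133 = 132/3325
Sum = 64/475

P(defect) = 64/475 ≈ 13.47%


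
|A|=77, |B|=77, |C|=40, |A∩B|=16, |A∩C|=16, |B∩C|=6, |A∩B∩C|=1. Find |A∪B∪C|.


|A∪B∪C| = 77+77+40-16-16-6+1 = 157

|A∪B∪C| = 157


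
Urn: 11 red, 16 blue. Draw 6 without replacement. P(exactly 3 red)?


Hypergeometric: C(11,3)×C(16,3)/C(27,6)
= 165×560/296010 = 280/897

P(X=3) = 280/897 ≈ 31.22%


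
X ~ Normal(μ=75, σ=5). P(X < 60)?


z = (60-75)/5 = -3.0
P(Z < -3.0) = 0.0013

P(X < 60) ≈ 0.0013


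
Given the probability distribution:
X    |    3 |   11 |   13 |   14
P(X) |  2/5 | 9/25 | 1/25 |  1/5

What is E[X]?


E[X] = Σ x·P(X=x)
= (3)×(2/5) + (11)×(9/25) + (13)×(1/25) + (14)×(1/5)
= 212/25

E[X] = 212/25


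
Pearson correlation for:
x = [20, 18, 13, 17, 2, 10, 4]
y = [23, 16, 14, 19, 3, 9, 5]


n=7, Σx=84, Σy=89, Σxy=1369, Σx²=1302, Σy²=1457
r = (7×1369 - 84×89)/√((7×1302 - 84²)(7×1457 - 89²))
= 2107/√(2058×2278) = 2107/√4688124 ≈ 2107/2165.2076 ≈ 0.9731

r ≈ 0.9731


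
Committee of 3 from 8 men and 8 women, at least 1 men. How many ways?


Count by #men:
  1M,2W: C(8,1)×C(8,2)=224
  2M,1W: C(8,2)×C(8,1)=224
  3M,0W: C(8,3)×C(8,0)=56
Total = 504

504


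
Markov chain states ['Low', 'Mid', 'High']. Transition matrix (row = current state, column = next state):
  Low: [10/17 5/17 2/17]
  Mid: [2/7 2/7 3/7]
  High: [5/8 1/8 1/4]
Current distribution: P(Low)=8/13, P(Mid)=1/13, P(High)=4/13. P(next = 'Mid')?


P(next=Mid) = Σᵢ P(now=i)×P(i→Mid)
= 8/13×5/17 + 1/13×2/7 + 4/13×1/8
= 40/221 + 2/91 + 1/26 = 747/3094

P = 747/3094 ≈ 0.2414


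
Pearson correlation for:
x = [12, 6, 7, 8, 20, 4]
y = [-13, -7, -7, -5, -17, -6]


n=6, Σx=57, Σy=-55, Σxy=-651, Σx²=709, Σy²=617
r = (6×(-651) - 57×(-55))/√((6×709 - 57²)(6×617 - (-55)²))
= -771/√(1005×677) = -771/√680385 ≈ -771/824.8545 ≈ -0.9347

r ≈ -0.9347


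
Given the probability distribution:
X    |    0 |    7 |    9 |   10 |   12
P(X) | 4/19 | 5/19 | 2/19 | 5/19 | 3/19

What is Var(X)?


E[X] = 139/19
E[X²] = 1339/19
Var(X) = E[X²] - (E[X])² = 1339/19 - 19321/361 = 6120/361

Var(X) = 6120/361 ≈ 16.9529


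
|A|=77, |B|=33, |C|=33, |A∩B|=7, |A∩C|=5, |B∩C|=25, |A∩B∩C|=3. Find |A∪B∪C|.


|A∪B∪C| = 77+33+33-7-5-25+3 = 109

|A∪B∪C| = 109


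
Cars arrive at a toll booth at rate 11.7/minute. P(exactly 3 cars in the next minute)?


Poisson(λ=11.7): P(X=3) = e^(-λ)×λ^k/k!
= e^(-11.7) × 11.7^3 / 3!
≈ 8.293819161e-06 × 1601.613 / 6 ≈ 0.002214

P(X=3) ≈ 0.002214 ≈ 0.22%


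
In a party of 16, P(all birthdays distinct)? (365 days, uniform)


P(all different) = Π(365-i)/365 for i=0..15
= (365/365)×(364/365)×...×(350/365)
= 0.716396

P ≈ 0.7164 ≈ 71.64%


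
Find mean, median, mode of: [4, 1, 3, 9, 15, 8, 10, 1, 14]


Sorted: [1, 1, 3, 4, 8, 9, 10, 14, 15]
Mean = 65/9
Median = 8
Freq: {4: 1, 1: 2, 3: 1, 9: 1, 15: 1, 8: 1, 10: 1, 14: 1}
Mode: [1]

Mean=65/9, Median=8, Mode=1


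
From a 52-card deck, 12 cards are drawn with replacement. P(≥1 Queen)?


P(not a Queen) = 48/52 = 12/13
P(none in 12 draws) = (12/13)^12 = 8916100448256/23298085122481
P(≥1 Queen) = 1 - 8916100448256/23298085122481 = 14381984674225/23298085122481

P = 14381984674225/23298085122481 ≈ 61.73%


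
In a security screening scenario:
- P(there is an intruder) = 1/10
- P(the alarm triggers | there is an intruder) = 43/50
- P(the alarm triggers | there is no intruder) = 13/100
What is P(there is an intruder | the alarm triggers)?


Using Bayes' theorem:
P(A|B) = P(B|A)·P(A) / P(B)

P(the alarm triggers) = 43/50 × 1/10 + 13/100 × 9/10
= 43/500 + 117/1000 = 203/1000

P(there is an intruder|the alarm triggers) = (43/500) / (203/1000) = 86/203

P(there is an intruder|the alarm triggers) = 86/203 ≈ 42.36%


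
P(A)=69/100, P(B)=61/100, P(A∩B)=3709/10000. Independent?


P(A)×P(B) = 4209/10000
P(A∩B) = 3709/10000
Not equal → NOT independent

No, not independent


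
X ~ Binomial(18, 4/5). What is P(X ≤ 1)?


P(X ≤ 1) = Σ P(X=i) for i=0..1
P(X=0) = 1/3814697265625
P(X=1) = 72/3814697265625
Sum = 73/3814697265625

P(X ≤ 1) = 73/3814697265625 ≈ 0.00%


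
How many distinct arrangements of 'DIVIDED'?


Letters: 7, freq: {'D': 3, 'I': 2, 'V': 1, 'E': 1}
7!/(3!×2!×1!×1!) = 5040/12 = 420

420


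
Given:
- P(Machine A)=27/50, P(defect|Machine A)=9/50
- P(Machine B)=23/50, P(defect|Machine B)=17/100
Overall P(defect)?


P(B) = Σ P(B|Aᵢ)×P(Aᵢ)
  9/50×27/50 = 243/2500
  17/100×23/50 = 391/5000
Sum = 877/5000

P(defect) = 877/5000 ≈ 17.54%


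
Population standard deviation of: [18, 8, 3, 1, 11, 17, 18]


Mean = 76/7
  (18-76/7)²=2500/49
  (8-76/7)²=400/49
  (3-76/7)²=3025/49
  (1-76/7)²=4761/49
  (11-76/7)²=1/49
  (17-76/7)²=1849/49
  (18-76/7)²=2500/49
Σ(x-μ)² = 2148/7
σ² = (2148/7)/7 = 2148/49

σ = √(2148/49) ≈ 6.6209


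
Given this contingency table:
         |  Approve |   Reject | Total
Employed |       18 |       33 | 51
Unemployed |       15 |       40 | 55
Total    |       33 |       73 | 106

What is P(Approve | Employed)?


P(Approve | Employed) = 18/(18+33) = 18/51 = 6/17

P(Approve|Employed) = 6/17 ≈ 35.29%


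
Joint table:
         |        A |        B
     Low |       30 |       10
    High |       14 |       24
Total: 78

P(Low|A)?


P(Low|A) = 30/(30+14) = 30/44 = 15/22

P = 15/22 ≈ 68.18%


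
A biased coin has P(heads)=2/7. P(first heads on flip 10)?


Geometric: P(X=10) = (1-p)^(k-1)×p = (5/7)^9×2/7 = 3906250/282475249

P(X=10) = 3906250/282475249 ≈ 1.38%


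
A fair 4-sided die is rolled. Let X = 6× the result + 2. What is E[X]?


E[die] = (1+4)/2 = 5/2
E[X] = 6×5/2 + 2 = 17

E[X] = 17


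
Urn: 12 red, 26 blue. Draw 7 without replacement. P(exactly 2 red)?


Hypergeometric: C(12,2)×C(26,5)/C(38,7)
= 66×65780/12620256 = 16445/47804

P(X=2) = 16445/47804 ≈ 34.40%


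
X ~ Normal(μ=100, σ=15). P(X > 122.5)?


z = (122.5-100)/15 = 1.5
P(X > 122.5) = 1 - P(Z ≤ 1.5) = 1 - 0.9332 = 0.0668

P(X > 122.5) ≈ 0.0668


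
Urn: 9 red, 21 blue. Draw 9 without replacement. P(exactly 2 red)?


Hypergeometric: C(9,2)×C(21,7)/C(30,9)
= 36×116280/14307150 = 139536/476905

P(X=2) = 139536/476905 ≈ 29.26%


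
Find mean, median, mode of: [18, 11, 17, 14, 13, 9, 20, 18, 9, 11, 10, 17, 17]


Sorted: [9, 9, 10, 11, 11, 13, 14, 17, 17, 17, 18, 18, 20]
Mean = 184/13
Median = 14
Freq: {18: 2, 11: 2, 17: 3, 14: 1, 13: 1, 9: 2, 20: 1, 10: 1}
Mode: [17]

Mean=184/13, Median=14, Mode=17


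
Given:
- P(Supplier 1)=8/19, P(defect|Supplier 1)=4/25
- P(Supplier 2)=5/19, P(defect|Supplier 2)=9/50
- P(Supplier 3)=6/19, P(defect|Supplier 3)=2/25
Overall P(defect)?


P(B) = Σ P(B|Aᵢ)×P(Aᵢ)
  4/25×8/19 = 32/475
  9/50×5/19 = 9/190
  2/25×6/19 = 12/475
Sum = 7/50

P(defect) = 7/50 ≈ 14.00%


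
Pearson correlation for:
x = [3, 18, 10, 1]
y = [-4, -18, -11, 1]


n=4, Σx=32, Σy=-32, Σxy=-445, Σx²=434, Σy²=462
r = (4×(-445) - 32×(-32))/√((4×434 - 32²)(4×462 - (-32)²))
= -756/√(712×824) = -756/√586688 ≈ -756/765.9556 ≈ -0.9870

r ≈ -0.9870


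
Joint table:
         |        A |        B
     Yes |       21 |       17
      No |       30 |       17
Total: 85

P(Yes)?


P(Yes) = (21+17)/85 = 38/85

P(Yes) = 38/85 ≈ 44.71%


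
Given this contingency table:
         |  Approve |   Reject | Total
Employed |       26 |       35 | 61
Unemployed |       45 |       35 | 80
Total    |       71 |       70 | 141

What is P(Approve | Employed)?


P(Approve | Employed) = 26/(26+35) = 26/61

P(Approve|Employed) = 26/61 ≈ 42.62%


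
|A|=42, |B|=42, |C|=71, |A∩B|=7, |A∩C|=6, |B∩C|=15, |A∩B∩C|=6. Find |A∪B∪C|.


|A∪B∪C| = 42+42+71-7-6-15+6 = 133

|A∪B∪C| = 133


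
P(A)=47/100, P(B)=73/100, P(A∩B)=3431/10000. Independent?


P(A)×P(B) = 3431/10000
P(A∩B) = 3431/10000
Equal ✓ → Independent

Yes, independent


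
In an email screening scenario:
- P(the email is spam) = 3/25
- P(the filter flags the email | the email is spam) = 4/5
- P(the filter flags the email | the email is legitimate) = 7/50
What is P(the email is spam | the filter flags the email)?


Using Bayes' theorem:
P(A|B) = P(B|A)·P(A) / P(B)

P(the filter flags the email) = 4/5 × 3/25 + 7/50 × 22/25
= 12/125 + 77/625 = 137/625

P(the email is spam|the filter flags the email) = (12/125) / (137/625) = 60/137

P(the email is spam|the filter flags the email) = 60/137 ≈ 43.80%


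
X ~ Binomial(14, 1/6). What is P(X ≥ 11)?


P(X ≥ 11) = Σ P(X=i) for i=11..14
P(X=11) = 11375/19591041024
P(X=12) = 2275/78364164096
P(X=13) = 35/39182082048
P(X=14) = 1/78364164096
Sum = 23923/39182082048

P(X ≥ 11) = 23923/39182082048 ≈ 0.00%


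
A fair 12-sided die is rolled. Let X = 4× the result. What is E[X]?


E[die] = (1+12)/2 = 13/2
E[X] = 4 × 13/2 = 26

E[X] = 26


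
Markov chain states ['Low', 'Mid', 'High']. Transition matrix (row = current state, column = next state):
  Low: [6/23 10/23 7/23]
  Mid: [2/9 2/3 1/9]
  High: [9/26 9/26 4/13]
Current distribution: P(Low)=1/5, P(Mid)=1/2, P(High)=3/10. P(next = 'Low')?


P(next=Low) = Σᵢ P(now=i)×P(i→Low)
= 1/5×6/23 + 1/2×2/9 + 3/10×9/26
= 6/115 + 1/9 + 27/260 = 14377/53820

P = 14377/53820 ≈ 0.2671


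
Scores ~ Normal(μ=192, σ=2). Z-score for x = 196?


z = (x - μ)/σ = (196 - 192)/2 = 2.0

z = 2.0


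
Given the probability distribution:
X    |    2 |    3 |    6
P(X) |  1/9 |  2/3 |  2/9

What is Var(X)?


E[X] = 32/9
E[X²] = 130/9
Var(X) = E[X²] - (E[X])² = 130/9 - 1024/81 = 146/81

Var(X) = 146/81 ≈ 1.8025


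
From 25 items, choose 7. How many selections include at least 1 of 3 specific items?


Complement: C(25,7) - C(22,7) = 480700 - 170544 = 310156

310156


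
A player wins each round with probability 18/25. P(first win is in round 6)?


Geometric: P(X=6) = (1-p)^(k-1)×p = (7/25)^5×18/25 = 302526/244140625

P(X=6) = 302526/244140625 ≈ 0.12%


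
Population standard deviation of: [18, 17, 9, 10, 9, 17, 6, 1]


Mean = 87/8
  (18-87/8)²=3249/64
  (17-87/8)²=2401/64
  (9-87/8)²=225/64
  (10-87/8)²=49/64
  (9-87/8)²=225/64
  (17-87/8)²=2401/64
  (6-87/8)²=1521/64
  (1-87/8)²=6241/64
Σ(x-μ)² = 2039/8
σ² = (2039/8)/8 = 2039/64

σ = √(2039/64) ≈ 5.6444


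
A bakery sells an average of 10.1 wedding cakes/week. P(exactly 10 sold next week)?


Poisson(λ=10.1): P(X=10) = e^(-λ)×λ^k/k!
= e^(-10.1) × 10.1^10 / 10!
≈ 4.107955523e-05 × 11046221254.1 / 3628800 ≈ 0.125048

P(X=10) ≈ 0.125048 ≈ 12.50%


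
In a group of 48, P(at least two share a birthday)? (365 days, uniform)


P(all different) = Π(365-i)/365 for i=0..47
= 0.039402
P(match) = 1 - 0.039402 = 0.960598

P ≈ 0.9606 ≈ 96.06%


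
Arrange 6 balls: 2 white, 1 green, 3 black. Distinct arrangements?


6!/(2!×1!×3!) = 60

60


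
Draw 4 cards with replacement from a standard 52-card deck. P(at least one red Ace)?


P(not a red Ace) = 50/52 = 25/26
P(none in 4 draws) = (25/26)^4 = 390625/456976
P(≥1 red Ace) = 1 - 390625/456976 = 66351/456976

P = 66351/456976 ≈ 14.52%


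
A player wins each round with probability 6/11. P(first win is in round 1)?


Geometric: P(X=1) = (1-p)^(k-1)×p = (5/11)^0×6/11 = 6/11

P(X=1) = 6/11 ≈ 54.55%


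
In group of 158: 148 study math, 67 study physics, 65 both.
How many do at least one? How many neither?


|A∪B| = 148+67-65 = 150
Neither = 158-150 = 8

At least one: 150; Neither: 8


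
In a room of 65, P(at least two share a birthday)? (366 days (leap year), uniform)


P(all different) = Π(366-i)/366 for i=0..64
= 0.002358
P(match) = 1 - 0.002358 = 0.997642

P ≈ 0.9976 ≈ 99.76%


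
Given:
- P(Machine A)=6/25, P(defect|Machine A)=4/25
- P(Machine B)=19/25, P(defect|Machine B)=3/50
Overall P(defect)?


P(B) = Σ P(B|Aᵢ)×P(Aᵢ)
  4/25×6/25 = 24/625
  3/50×19/25 = 57/1250
Sum = 21/250

P(defect) = 21/250 ≈ 8.40%


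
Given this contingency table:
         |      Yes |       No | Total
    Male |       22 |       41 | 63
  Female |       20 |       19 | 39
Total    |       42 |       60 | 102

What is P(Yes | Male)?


P(Yes | Male) = 22/(22+41) = 22/63

P(Yes|Male) = 22/63 ≈ 34.92%


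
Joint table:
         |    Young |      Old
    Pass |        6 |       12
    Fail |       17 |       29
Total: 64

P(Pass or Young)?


P(Pass∨Young) = P(Pass) + P(Young) - P(Pass∧Young)
= (18 + 23 - 6)/64 = 35/64

P = 35/64 ≈ 54.69%


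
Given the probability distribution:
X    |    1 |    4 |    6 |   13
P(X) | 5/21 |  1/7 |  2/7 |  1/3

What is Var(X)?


E[X] = 48/7
E[X²] = 484/7
Var(X) = E[X²] - (E[X])² = 484/7 - 2304/49 = 1084/49

Var(X) = 1084/49 ≈ 22.1224


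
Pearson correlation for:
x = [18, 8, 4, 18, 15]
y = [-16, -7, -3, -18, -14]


n=5, Σx=63, Σy=-58, Σxy=-890, Σx²=953, Σy²=834
r = (5×(-890) - 63×(-58))/√((5×953 - 63²)(5×834 - (-58)²))
= -796/√(796×806) = -796/√641576 ≈ -796/800.9844 ≈ -0.9938

r ≈ -0.9938


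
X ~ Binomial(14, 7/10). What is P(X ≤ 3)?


P(X ≤ 3) = Σ P(X=i) for i=0..3
P(X=0) = 4782969/100000000000000
P(X=1) = 78121827/50000000000000
P(X=2) = 2369695419/100000000000000
P(X=3) = 5529289311/25000000000000
Sum = 12323939643/50000000000000

P(X ≤ 3) = 12323939643/50000000000000 ≈ 0.02%


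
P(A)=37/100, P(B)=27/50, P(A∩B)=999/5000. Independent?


P(A)×P(B) = 999/5000
P(A∩B) = 999/5000
Equal ✓ → Independent

Yes, independent


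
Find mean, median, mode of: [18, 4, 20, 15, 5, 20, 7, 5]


Sorted: [4, 5, 5, 7, 15, 18, 20, 20]
Mean = 94/8 = 47/4
Median = 11
Freq: {18: 1, 4: 1, 20: 2, 15: 1, 5: 2, 7: 1}
Mode: [5, 20]

Mean=47/4, Median=11, Mode=[5, 20]


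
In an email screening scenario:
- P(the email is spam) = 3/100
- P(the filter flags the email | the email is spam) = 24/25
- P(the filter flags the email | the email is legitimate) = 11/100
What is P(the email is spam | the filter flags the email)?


Using Bayes' theorem:
P(A|B) = P(B|A)·P(A) / P(B)

P(the filter flags the email) = 24/25 × 3/100 + 11/100 × 97/100
= 18/625 + 1067/10000 = 271/2000

P(the email is spam|the filter flags the email) = (18/625) / (271/2000) = 288/1355

P(the email is spam|the filter flags the email) = 288/1355 ≈ 21.25%
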